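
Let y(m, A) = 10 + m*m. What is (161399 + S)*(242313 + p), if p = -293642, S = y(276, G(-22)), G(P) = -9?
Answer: -12195000465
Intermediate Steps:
y(m, A) = 10 + m²
S = 76186 (S = 10 + 276² = 10 + 76176 = 76186)
(161399 + S)*(242313 + p) = (161399 + 76186)*(242313 - 293642) = 237585*(-51329) = -12195000465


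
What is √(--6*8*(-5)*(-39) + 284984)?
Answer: 2*√73586 ≈ 542.54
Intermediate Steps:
√(--6*8*(-5)*(-39) + 284984) = √(-(-48*(-5))*(-39) + 284984) = √(-240*(-39) + 284984) = √(-1*(-9360) + 284984) = √(9360 + 284984) = √294344 = 2*√73586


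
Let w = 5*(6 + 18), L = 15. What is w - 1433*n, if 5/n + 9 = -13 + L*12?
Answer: 11795/158 ≈ 74.652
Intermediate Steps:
w = 120 (w = 5*24 = 120)
n = 5/158 (n = 5/(-9 + (-13 + 15*12)) = 5/(-9 + (-13 + 180)) = 5/(-9 + 167) = 5/158 ≈ 0.031646)
w - 1433*n = 120 - 1433*5/158 = 120 - 7165/158 = 11795/158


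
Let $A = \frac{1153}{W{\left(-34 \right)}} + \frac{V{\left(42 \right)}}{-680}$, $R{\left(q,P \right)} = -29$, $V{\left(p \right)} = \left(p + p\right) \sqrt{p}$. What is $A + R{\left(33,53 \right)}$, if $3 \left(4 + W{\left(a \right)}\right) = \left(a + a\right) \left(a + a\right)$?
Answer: $- \frac{113}{4} - \frac{21 \sqrt{42}}{170} \approx -29.051$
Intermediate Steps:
$V{\left(p \right)} = 2 p^{\frac{3}{2}}$ ($V{\left(p \right)} = 2 p \sqrt{p} = 2 p^{\frac{3}{2}}$)
$W{\left(a \right)} = -4 + \frac{4 a^{2}}{3}$ ($W{\left(a \right)} = -4 + \frac{\left(a + a\right) \left(a + a\right)}{3} = -4 + \frac{2 a 2 a}{3} = -4 + \frac{4 a^{2}}{3}$)
$A = \frac{3}{4} - \frac{21 \sqrt{42}}{170}$ ($A = \frac{1153}{-4 + \frac{4 \left(-34\right)^{2}}{3}} + \frac{2 \cdot 42^{\frac{3}{2}}}{-680} = \frac{1153}{-4 + \frac{4}{3} \cdot 1156} + 2 \cdot 42 \sqrt{42} \left(- \frac{1}{680}\right) = \frac{1153}{-4 + \frac{4624}{3}} + 84 \sqrt{42} \left(- \frac{1}{680}\right) = \frac{1153}{\frac{4612}{3}} - \frac{21 \sqrt{42}}{170} = 1153 \cdot \frac{3}{4612} - \frac{21 \sqrt{42}}{170} = \frac{3}{4} - \frac{21 \sqrt{42}}{170} \approx -0.050562$)
$A + R{\left(33,53 \right)} = \left(\frac{3}{4} - \frac{21 \sqrt{42}}{170}\right) - 29 = - \frac{113}{4} - \frac{21 \sqrt{42}}{170}$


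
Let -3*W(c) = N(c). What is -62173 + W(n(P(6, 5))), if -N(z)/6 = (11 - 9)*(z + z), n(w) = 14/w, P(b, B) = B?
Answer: -310753/5 ≈ -62151.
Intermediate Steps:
N(z) = -24*z (N(z) = -6*(11 - 9)*(z + z) = -12*2*z = -24*z)
W(c) = 8*c (W(c) = -(-8)*c = 8*c)
-62173 + W(n(P(6, 5))) = -62173 + 8*(14/5) = -62173 + 112/5 = -310753/5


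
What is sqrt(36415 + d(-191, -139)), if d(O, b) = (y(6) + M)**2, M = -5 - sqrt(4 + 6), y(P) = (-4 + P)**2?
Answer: sqrt(36426 + 2*sqrt(10)) ≈ 190.87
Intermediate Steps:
M = -5 - sqrt(10) ≈ -8.1623
d(O, b) = (-1 - sqrt(10))**2 (d(O, b) = ((-4 + 6)**2 + (-5 - sqrt(10)))**2 = (2**2 + (-5 - sqrt(10)))**2 = (4 + (-5 - sqrt(10)))**2 = (-1 - sqrt(10))**2)
sqrt(36415 + d(-191, -139)) = sqrt(36415 + (1 + sqrt(10))**2)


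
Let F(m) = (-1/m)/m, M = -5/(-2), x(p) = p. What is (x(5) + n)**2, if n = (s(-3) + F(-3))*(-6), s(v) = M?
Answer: 784/9 ≈ 87.111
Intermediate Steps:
M = 5/2 (M = -5*(-1/2) = 5/2 ≈ 2.5000)
F(m) = -1/m**2
s(v) = 5/2
n = -43/3 (n = (5/2 - 1/(-3)**2)*(-6) = (5/2 - 1*1/9)*(-6) = (5/2 - 1/9)*(-6) = (43/18)*(-6) = -43/3 ≈ -14.333)
(x(5) + n)**2 = (5 - 43/3)**2 = (-28/3)**2 = 784/9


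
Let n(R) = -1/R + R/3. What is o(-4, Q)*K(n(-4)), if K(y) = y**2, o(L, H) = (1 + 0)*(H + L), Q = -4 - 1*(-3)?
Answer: -845/144 ≈ -5.8681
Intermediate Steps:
Q = -1 (Q = -4 + 3 = -1)
o(L, H) = H + L (o(L, H) = 1*(H + L) = H + L)
n(R) = -1/R + R/3 (n(R) = -1/R + R*(1/3) = -1/R + R/3)
o(-4, Q)*K(n(-4)) = (-1 - 4)*(-1/(-4) + (1/3)*(-4))**2 = -5*(-1*(-1/4) - 4/3)**2 = -5*(1/4 - 4/3)**2 = -5*(-13/12)**2 = -5*169/144 = -845/144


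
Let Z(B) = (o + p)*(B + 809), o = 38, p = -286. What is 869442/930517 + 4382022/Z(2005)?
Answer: -82637779475/15461470472 ≈ -5.3448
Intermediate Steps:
Z(B) = -200632 - 248*B (Z(B) = (38 - 286)*(B + 809) = -248*(809 + B) = -200632 - 248*B)
869442/930517 + 4382022/Z(2005) = 869442/930517 + 4382022/(-200632 - 248*2005) = 869442*(1/930517) + 4382022/(-200632 - 497240) = 124206/132931 + 4382022/(-697872) = 124206/132931 + 4382022*(-1/697872) = 124206/132931 - 730337/116312 = -82637779475/15461470472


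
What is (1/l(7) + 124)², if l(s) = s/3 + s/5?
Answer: 48427681/3136 ≈ 15443.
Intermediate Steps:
l(s) = 8*s/15 (l(s) = s*(⅓) + s*(⅕) = s/3 + s/5 = 8*s/15)
(1/l(7) + 124)² = (1/((8/15)*7) + 124)² = (1/(56/15) + 124)² = (15/56 + 124)² = (6959/56)² = 48427681/3136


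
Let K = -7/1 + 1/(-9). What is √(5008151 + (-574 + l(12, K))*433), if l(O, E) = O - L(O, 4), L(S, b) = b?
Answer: √4763073 ≈ 2182.4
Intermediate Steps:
K = -64/9 (K = -7*1 + 1*(-⅑) = -7 - ⅑ = -64/9 ≈ -7.1111)
l(O, E) = -4 + O (l(O, E) = O - 1*4 = O - 4 = -4 + O)
√(5008151 + (-574 + l(12, K))*433) = √(5008151 + (-574 + (-4 + 12))*433) = √(5008151 + (-574 + 8)*433) = √(5008151 - 566*433) = √(5008151 - 245078) = √4763073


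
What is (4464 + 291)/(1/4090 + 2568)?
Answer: 19447950/10503121 ≈ 1.8516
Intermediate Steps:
(4464 + 291)/(1/4090 + 2568) = 4755/(1/4090 + 2568) = 4755/(10503121/4090) = 4755*(4090/10503121) = 19447950/10503121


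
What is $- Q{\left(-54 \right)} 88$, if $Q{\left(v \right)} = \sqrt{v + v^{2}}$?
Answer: $- 264 \sqrt{318} \approx -4707.8$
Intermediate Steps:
$- Q{\left(-54 \right)} 88 = - \sqrt{- 54 \left(1 - 54\right)} 88 = - \sqrt{\left(-54\right) \left(-53\right)} 88 = - \sqrt{2862} \cdot 88 = - 3 \sqrt{318} \cdot 88 = - 264 \sqrt{318}$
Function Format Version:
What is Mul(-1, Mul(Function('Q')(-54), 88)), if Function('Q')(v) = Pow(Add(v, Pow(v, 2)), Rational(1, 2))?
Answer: Mul(-264, Pow(318, Rational(1, 2))) ≈ -4707.8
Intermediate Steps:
Mul(-1, Mul(Function('Q')(-54), 88)) = Mul(-1, Mul(Pow(Mul(-54, Add(1, -54)), Rational(1, 2)), 88)) = Mul(-1, Mul(Pow(Mul(-54, -53), Rational(1, 2)), 88)) = Mul(-1, Mul(Pow(2862, Rational(1, 2)), 88)) = Mul(-1, Mul(Mul(3, Pow(318, Rational(1, 2))), 88)) = Mul(-1, Mul(264, Pow(318, Rational(1, 2)))) = Mul(-264, Pow(318, Rational(1, 2)))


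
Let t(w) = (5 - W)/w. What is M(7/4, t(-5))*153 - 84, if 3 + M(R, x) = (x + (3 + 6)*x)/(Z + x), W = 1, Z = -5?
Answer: -9627/29 ≈ -331.97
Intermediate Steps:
t(w) = 4/w (t(w) = (5 - 1*1)/w = (5 - 1)/w = 4/w)
M(R, x) = -3 + 10*x/(-5 + x) (M(R, x) = -3 + (x + (3 + 6)*x)/(-5 + x) = -3 + (x + 9*x)/(-5 + x) = -3 + (10*x)/(-5 + x) = -3 + 10*x/(-5 + x))
M(7/4, t(-5))*153 - 84 = ((15 + 7*(4/(-5)))/(-5 + 4/(-5)))*153 - 84 = ((15 + 7*(4*(-⅕)))/(-5 + 4*(-⅕)))*153 - 84 = ((15 + 7*(-⅘))/(-5 - ⅘))*153 - 84 = ((15 - 28/5)/(-29/5))*153 - 84 = -5/29*47/5*153 - 84 = -47/29*153 - 84 = -7191/29 - 84 = -9627/29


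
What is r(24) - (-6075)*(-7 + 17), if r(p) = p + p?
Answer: 60798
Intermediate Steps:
r(p) = 2*p
r(24) - (-6075)*(-7 + 17) = 2*24 - (-6075)*(-7 + 17) = 48 - (-6075)*10 = 48 - 1215*(-50) = 48 + 60750 = 60798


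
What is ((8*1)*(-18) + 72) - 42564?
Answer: -42636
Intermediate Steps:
((8*1)*(-18) + 72) - 42564 = (8*(-18) + 72) - 42564 = (-144 + 72) - 42564 = -72 - 42564 = -42636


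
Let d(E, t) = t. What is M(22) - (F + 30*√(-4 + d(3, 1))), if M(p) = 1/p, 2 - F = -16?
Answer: -395/22 - 30*I*√3 ≈ -17.955 - 51.962*I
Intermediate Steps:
F = 18 (F = 2 - 1*(-16) = 2 + 16 = 18)
M(22) - (F + 30*√(-4 + d(3, 1))) = 1/22 - (18 + 30*√(-4 + 1)) = 1/22 - (18 + 30*√(-3)) = 1/22 - (18 + 30*(I*√3)) = 1/22 - (18 + 30*I*√3) = 1/22 + (-18 - 30*I*√3) = -395/22 - 30*I*√3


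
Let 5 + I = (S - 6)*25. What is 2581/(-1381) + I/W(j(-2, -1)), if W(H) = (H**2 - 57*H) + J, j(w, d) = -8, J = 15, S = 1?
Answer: -312073/147767 ≈ -2.1119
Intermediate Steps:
W(H) = 15 + H**2 - 57*H (W(H) = (H**2 - 57*H) + 15 = 15 + H**2 - 57*H)
I = -130 (I = -5 + (1 - 6)*25 = -5 - 5*25 = -5 - 125 = -130)
2581/(-1381) + I/W(j(-2, -1)) = 2581/(-1381) - 130/(15 + (-8)**2 - 57*(-8)) = 2581*(-1/1381) - 130/(15 + 64 + 456) = -2581/1381 - 130/535 = -2581/1381 - 130*1/535 = -2581/1381 - 26/107 = -312073/147767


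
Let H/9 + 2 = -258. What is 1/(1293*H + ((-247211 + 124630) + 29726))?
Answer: -1/3118475 ≈ -3.2067e-7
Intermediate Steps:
H = -2340 (H = -18 + 9*(-258) = -18 - 2322 = -2340)
1/(1293*H + ((-247211 + 124630) + 29726)) = 1/(1293*(-2340) + ((-247211 + 124630) + 29726)) = 1/(-3025620 + (-122581 + 29726)) = 1/(-3025620 - 92855) = 1/(-3118475) = -1/3118475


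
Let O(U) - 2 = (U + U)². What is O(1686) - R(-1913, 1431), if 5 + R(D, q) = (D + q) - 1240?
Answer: 11372113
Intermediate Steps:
O(U) = 2 + 4*U² (O(U) = 2 + (U + U)² = 2 + (2*U)² = 2 + 4*U²)
R(D, q) = -1245 + D + q (R(D, q) = -5 + ((D + q) - 1240) = -5 + (-1240 + D + q) = -1245 + D + q)
O(1686) - R(-1913, 1431) = (2 + 4*1686²) - (-1245 - 1913 + 1431) = (2 + 4*2842596) - 1*(-1727) = (2 + 11370384) + 1727 = 11370386 + 1727 = 11372113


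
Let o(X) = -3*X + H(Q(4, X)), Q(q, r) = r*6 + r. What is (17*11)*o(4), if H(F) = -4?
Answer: -2992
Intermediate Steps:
Q(q, r) = 7*r (Q(q, r) = 6*r + r = 7*r)
o(X) = -4 - 3*X (o(X) = -3*X - 4 = -4 - 3*X)
(17*11)*o(4) = (17*11)*(-4 - 3*4) = 187*(-4 - 12) = 187*(-16) = -2992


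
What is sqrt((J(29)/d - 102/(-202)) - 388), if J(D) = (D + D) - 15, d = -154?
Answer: 13*I*sqrt(555106706)/15554 ≈ 19.692*I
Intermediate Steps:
J(D) = -15 + 2*D (J(D) = 2*D - 15 = -15 + 2*D)
sqrt((J(29)/d - 102/(-202)) - 388) = sqrt(((-15 + 2*29)/(-154) - 102/(-202)) - 388) = sqrt(((-15 + 58)*(-1/154) - 102*(-1/202)) - 388) = sqrt((43*(-1/154) + 51/101) - 388) = sqrt((-43/154 + 51/101) - 388) = sqrt(3511/15554 - 388) = sqrt(-6031441/15554) = 13*I*sqrt(555106706)/15554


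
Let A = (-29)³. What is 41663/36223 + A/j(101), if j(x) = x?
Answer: -879234784/3658523 ≈ -240.32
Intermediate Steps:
A = -24389
41663/36223 + A/j(101) = 41663/36223 - 24389/101 = -879234784/3658523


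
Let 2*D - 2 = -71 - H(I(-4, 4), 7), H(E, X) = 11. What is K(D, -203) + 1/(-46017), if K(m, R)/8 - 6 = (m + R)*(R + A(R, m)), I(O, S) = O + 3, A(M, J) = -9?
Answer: 18967102991/46017 ≈ 4.1218e+5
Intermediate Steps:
I(O, S) = 3 + O
D = -40 (D = 1 + (-71 - 1*11)/2 = 1 + (-71 - 11)/2 = 1 + (½)*(-82) = 1 - 41 = -40)
K(m, R) = 48 + 8*(-9 + R)*(R + m) (K(m, R) = 48 + 8*((m + R)*(R - 9)) = 48 + 8*((R + m)*(-9 + R)) = 48 + 8*((-9 + R)*(R + m)) = 48 + 8*(-9 + R)*(R + m))
K(D, -203) + 1/(-46017) = (48 - 72*(-203) - 72*(-40) + 8*(-203)² + 8*(-203)*(-40)) + 1/(-46017) = (48 + 14616 + 2880 + 8*41209 + 64960) - 1/46017 = (48 + 14616 + 2880 + 329672 + 64960) - 1/46017 = 412176 - 1/46017 = 18967102991/46017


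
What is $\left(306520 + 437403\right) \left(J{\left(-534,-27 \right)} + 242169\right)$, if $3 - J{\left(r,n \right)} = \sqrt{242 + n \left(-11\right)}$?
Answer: $180157320756 - 5207461 \sqrt{11} \approx 1.8014 \cdot 10^{11}$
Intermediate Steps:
$J{\left(r,n \right)} = 3 - \sqrt{242 - 11 n}$ ($J{\left(r,n \right)} = 3 - \sqrt{242 + n \left(-11\right)} = 3 - \sqrt{242 - 11 n}$)
$\left(306520 + 437403\right) \left(J{\left(-534,-27 \right)} + 242169\right) = \left(306520 + 437403\right) \left(\left(3 - \sqrt{242 - -297}\right) + 242169\right) = 743923 \left(\left(3 - \sqrt{242 + 297}\right) + 242169\right) = 743923 \left(\left(3 - \sqrt{539}\right) + 242169\right) = 743923 \left(\left(3 - 7 \sqrt{11}\right) + 242169\right) = 743923 \left(242172 - 7 \sqrt{11}\right) = 180157320756 - 5207461 \sqrt{11}$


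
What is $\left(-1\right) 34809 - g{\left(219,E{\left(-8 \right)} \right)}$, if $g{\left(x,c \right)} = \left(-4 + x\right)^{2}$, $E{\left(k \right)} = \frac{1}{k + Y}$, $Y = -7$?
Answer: $-81034$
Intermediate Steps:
$E{\left(k \right)} = \frac{1}{-7 + k}$ ($E{\left(k \right)} = \frac{1}{k - 7} = \frac{1}{-7 + k}$)
$\left(-1\right) 34809 - g{\left(219,E{\left(-8 \right)} \right)} = \left(-1\right) 34809 - \left(-4 + 219\right)^{2} = -34809 - 215^{2} = -34809 - 46225 = -81034$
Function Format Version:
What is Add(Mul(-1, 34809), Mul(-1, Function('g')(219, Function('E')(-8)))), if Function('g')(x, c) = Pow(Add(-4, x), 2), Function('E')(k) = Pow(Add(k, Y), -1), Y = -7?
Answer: -81034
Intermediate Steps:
Function('E')(k) = Pow(Add(-7, k), -1) (Function('E')(k) = Pow(Add(k, -7), -1) = Pow(Add(-7, k), -1))
Add(Mul(-1, 34809), Mul(-1, Function('g')(219, Function('E')(-8)))) = Add(Mul(-1, 34809), Mul(-1, Pow(Add(-4, 219), 2))) = Add(-34809, Mul(-1, Pow(215, 2))) = Add(-34809, Mul(-1, 46225)) = Add(-34809, -46225) = -81034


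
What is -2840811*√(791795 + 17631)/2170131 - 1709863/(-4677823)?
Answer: 1709863/4677823 - 946937*√809426/723377 ≈ -1177.4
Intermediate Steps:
-2840811*√(791795 + 17631)/2170131 - 1709863/(-4677823) = -2840811*√809426/2170131 - 1709863*(-1/4677823) = -2840811*√809426/2170131 + 1709863/4677823 = -946937*√809426/723377 + 1709863/4677823 = 1709863/4677823 - 946937*√809426/723377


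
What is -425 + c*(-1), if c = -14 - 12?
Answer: -399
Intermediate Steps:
c = -26
-425 + c*(-1) = -425 - 26*(-1) = -425 + 26 = -399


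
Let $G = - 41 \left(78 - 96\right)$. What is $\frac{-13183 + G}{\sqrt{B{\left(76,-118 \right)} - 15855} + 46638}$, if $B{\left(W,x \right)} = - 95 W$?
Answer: $- \frac{580409910}{2175126119} + \frac{62225 i \sqrt{923}}{2175126119} \approx -0.26684 + 0.00086912 i$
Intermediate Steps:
$G = 738$ ($G = \left(-41\right) \left(-18\right) = 738$)
$\frac{-13183 + G}{\sqrt{B{\left(76,-118 \right)} - 15855} + 46638} = \frac{-13183 + 738}{\sqrt{\left(-95\right) 76 - 15855} + 46638} = - \frac{12445}{\sqrt{-7220 - 15855} + 46638} = - \frac{12445}{\sqrt{-23075} + 46638} = - \frac{12445}{5 i \sqrt{923} + 46638} = - \frac{12445}{46638 + 5 i \sqrt{923}}$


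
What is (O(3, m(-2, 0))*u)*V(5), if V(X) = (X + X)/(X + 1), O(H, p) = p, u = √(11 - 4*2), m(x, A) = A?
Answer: 0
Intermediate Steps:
u = √3 (u = √(11 - 8) = √3 ≈ 1.7320)
V(X) = 2*X/(1 + X) (V(X) = (2*X)/(1 + X) = 2*X/(1 + X))
(O(3, m(-2, 0))*u)*V(5) = (0*√3)*(2*5/(1 + 5)) = 0*(2*5/6) = 0*(2*5*(⅙)) = 0*(5/3) = 0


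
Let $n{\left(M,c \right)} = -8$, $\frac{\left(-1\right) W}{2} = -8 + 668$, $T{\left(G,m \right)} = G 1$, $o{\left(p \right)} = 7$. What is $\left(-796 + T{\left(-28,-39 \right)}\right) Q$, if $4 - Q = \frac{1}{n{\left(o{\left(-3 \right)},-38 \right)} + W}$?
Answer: $- \frac{547239}{166} \approx -3296.6$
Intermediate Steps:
$T{\left(G,m \right)} = G$
$W = -1320$ ($W = - 2 \left(-8 + 668\right) = \left(-2\right) 660 = -1320$)
$Q = \frac{5313}{1328}$ ($Q = 4 - \frac{1}{-8 - 1320} = 4 - \frac{1}{-1328} = 4 - - \frac{1}{1328} = 4 + \frac{1}{1328} = \frac{5313}{1328} \approx 4.0008$)
$\left(-796 + T{\left(-28,-39 \right)}\right) Q = \left(-796 - 28\right) \frac{5313}{1328} = \left(-824\right) \frac{5313}{1328} = - \frac{547239}{166}$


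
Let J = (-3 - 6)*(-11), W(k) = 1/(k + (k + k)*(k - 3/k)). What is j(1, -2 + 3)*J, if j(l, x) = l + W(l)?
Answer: 66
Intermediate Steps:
W(k) = 1/(k + 2*k*(k - 3/k)) (W(k) = 1/(k + (2*k)*(k - 3/k)) = 1/(k + 2*k*(k - 3/k)))
j(l, x) = l + 1/(-6 + l + 2*l**2)
J = 99 (J = -9*(-11) = 99)
j(1, -2 + 3)*J = (1 + 1/(-6 + 1 + 2*1**2))*99 = (1 + 1/(-6 + 1 + 2*1))*99 = (1 + 1/(-6 + 1 + 2))*99 = (1 + 1/(-3))*99 = (1 - 1/3)*99 = (2/3)*99 = 66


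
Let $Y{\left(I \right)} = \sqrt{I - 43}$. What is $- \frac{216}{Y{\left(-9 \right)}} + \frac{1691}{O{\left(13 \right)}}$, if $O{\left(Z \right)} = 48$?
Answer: $\frac{1691}{48} + \frac{108 i \sqrt{13}}{13} \approx 35.229 + 29.954 i$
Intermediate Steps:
$Y{\left(I \right)} = \sqrt{-43 + I}$
$- \frac{216}{Y{\left(-9 \right)}} + \frac{1691}{O{\left(13 \right)}} = - \frac{216}{\sqrt{-43 - 9}} + \frac{1691}{48} = - \frac{216}{\sqrt{-52}} + 1691 \cdot \frac{1}{48} = - \frac{216}{2 i \sqrt{13}} + \frac{1691}{48} = - 216 \left(- \frac{i \sqrt{13}}{26}\right) + \frac{1691}{48} = \frac{108 i \sqrt{13}}{13} + \frac{1691}{48} = \frac{1691}{48} + \frac{108 i \sqrt{13}}{13}$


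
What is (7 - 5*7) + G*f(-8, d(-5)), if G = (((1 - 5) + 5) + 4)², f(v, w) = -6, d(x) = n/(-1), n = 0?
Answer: -178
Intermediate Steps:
d(x) = 0 (d(x) = 0/(-1) = 0*(-1) = 0)
G = 25 (G = ((-4 + 5) + 4)² = (1 + 4)² = 5² = 25)
(7 - 5*7) + G*f(-8, d(-5)) = (7 - 5*7) + 25*(-6) = (7 - 35) - 150 = -28 - 150 = -178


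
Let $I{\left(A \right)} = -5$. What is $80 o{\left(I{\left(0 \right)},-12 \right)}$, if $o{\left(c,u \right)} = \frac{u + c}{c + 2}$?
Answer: $\frac{1360}{3} \approx 453.33$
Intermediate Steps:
$o{\left(c,u \right)} = \frac{c + u}{2 + c}$
$80 o{\left(I{\left(0 \right)},-12 \right)} = 80 \frac{-5 - 12}{2 - 5} = 80 \frac{1}{-3} \left(-17\right) = 80 \left(\left(- \frac{1}{3}\right) \left(-17\right)\right) = 80 \cdot \frac{17}{3} = \frac{1360}{3}$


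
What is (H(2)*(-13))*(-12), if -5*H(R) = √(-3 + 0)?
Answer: -156*I*√3/5 ≈ -54.04*I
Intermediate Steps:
H(R) = -I*√3/5 (H(R) = -√(-3 + 0)/5 = -I*√3/5)
(H(2)*(-13))*(-12) = (-I*√3/5*(-13))*(-12) = (13*I*√3/5)*(-12) = -156*I*√3/5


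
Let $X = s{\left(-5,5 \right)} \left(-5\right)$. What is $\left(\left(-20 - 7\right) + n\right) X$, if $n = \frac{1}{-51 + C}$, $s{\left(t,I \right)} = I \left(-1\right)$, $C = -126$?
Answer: $- \frac{119500}{177} \approx -675.14$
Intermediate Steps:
$s{\left(t,I \right)} = - I$
$X = 25$ ($X = \left(-1\right) 5 \left(-5\right) = \left(-5\right) \left(-5\right) = 25$)
$n = - \frac{1}{177}$ ($n = \frac{1}{-51 - 126} = \frac{1}{-177} = - \frac{1}{177} \approx -0.0056497$)
$\left(\left(-20 - 7\right) + n\right) X = \left(\left(-20 - 7\right) - \frac{1}{177}\right) 25 = \left(-27 - \frac{1}{177}\right) 25 = \left(- \frac{4780}{177}\right) 25 = - \frac{119500}{177}$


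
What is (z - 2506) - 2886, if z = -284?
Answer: -5676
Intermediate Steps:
(z - 2506) - 2886 = (-284 - 2506) - 2886 = -2790 - 2886 = -5676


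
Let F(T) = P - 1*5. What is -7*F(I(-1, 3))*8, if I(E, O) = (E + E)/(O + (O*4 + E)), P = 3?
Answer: 112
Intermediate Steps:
I(E, O) = 2*E/(E + 5*O) (I(E, O) = (2*E)/(O + (4*O + E)) = (2*E)/(O + (E + 4*O)) = (2*E)/(E + 5*O) = 2*E/(E + 5*O))
F(T) = -2 (F(T) = 3 - 1*5 = 3 - 5 = -2)
-7*F(I(-1, 3))*8 = -7*(-2)*8 = 14*8 = 112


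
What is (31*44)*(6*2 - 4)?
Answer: 10912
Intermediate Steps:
(31*44)*(6*2 - 4) = 1364*(12 - 4) = 1364*8 = 10912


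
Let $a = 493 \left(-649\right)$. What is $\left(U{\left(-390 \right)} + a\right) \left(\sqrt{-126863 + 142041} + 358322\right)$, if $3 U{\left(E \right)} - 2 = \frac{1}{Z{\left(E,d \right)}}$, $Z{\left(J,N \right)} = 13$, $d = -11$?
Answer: $- \frac{1490415993104}{13} - \frac{4159432 \sqrt{15178}}{13} \approx -1.1469 \cdot 10^{11}$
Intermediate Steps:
$U{\left(E \right)} = \frac{9}{13}$ ($U{\left(E \right)} = \frac{2}{3} + \frac{1}{3 \cdot 13} = \frac{2}{3} + \frac{1}{3} \cdot \frac{1}{13} = \frac{2}{3} + \frac{1}{39} = \frac{9}{13}$)
$a = -319957$
$\left(U{\left(-390 \right)} + a\right) \left(\sqrt{-126863 + 142041} + 358322\right) = \left(\frac{9}{13} - 319957\right) \left(\sqrt{-126863 + 142041} + 358322\right) = - \frac{4159432 \left(\sqrt{15178} + 358322\right)}{13} = - \frac{4159432 \left(358322 + \sqrt{15178}\right)}{13} = - \frac{1490415993104}{13} - \frac{4159432 \sqrt{15178}}{13}$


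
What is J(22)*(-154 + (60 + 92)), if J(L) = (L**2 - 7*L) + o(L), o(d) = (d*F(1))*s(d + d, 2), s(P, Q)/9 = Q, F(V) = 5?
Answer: -4620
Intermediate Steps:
s(P, Q) = 9*Q
o(d) = 90*d (o(d) = (d*5)*(9*2) = (5*d)*18 = 90*d)
J(L) = L**2 + 83*L (J(L) = (L**2 - 7*L) + 90*L = L**2 + 83*L)
J(22)*(-154 + (60 + 92)) = (22*(83 + 22))*(-154 + (60 + 92)) = (22*105)*(-154 + 152) = 2310*(-2) = -4620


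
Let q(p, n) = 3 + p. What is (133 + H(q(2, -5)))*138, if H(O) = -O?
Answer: 17664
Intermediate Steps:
(133 + H(q(2, -5)))*138 = (133 - (3 + 2))*138 = (133 - 1*5)*138 = (133 - 5)*138 = 128*138 = 17664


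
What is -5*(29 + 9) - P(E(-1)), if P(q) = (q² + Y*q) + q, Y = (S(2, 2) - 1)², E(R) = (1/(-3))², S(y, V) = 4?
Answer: -15481/81 ≈ -191.12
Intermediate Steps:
E(R) = ⅑ (E(R) = (-⅓)² = ⅑)
Y = 9 (Y = (4 - 1)² = 3² = 9)
P(q) = q² + 10*q (P(q) = (q² + 9*q) + q = q² + 10*q)
-5*(29 + 9) - P(E(-1)) = -5*(29 + 9) - (10 + ⅑)/9 = -5*38 - 91/(9*9) = -190 - 1*91/81 = -190 - 91/81 = -15481/81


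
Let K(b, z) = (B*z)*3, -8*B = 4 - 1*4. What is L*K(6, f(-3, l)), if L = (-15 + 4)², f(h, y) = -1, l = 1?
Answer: 0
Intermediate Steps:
B = 0 (B = -(4 - 1*4)/8 = -(4 - 4)/8 = -⅛*0 = 0)
K(b, z) = 0 (K(b, z) = (0*z)*3 = 0*3 = 0)
L = 121 (L = (-11)² = 121)
L*K(6, f(-3, l)) = 121*0 = 0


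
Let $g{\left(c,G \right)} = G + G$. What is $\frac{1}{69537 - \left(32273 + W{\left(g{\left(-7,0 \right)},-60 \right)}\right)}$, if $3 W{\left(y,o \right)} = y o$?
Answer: $\frac{1}{37264} \approx 2.6836 \cdot 10^{-5}$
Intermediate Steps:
$g{\left(c,G \right)} = 2 G$
$W{\left(y,o \right)} = \frac{o y}{3}$ ($W{\left(y,o \right)} = \frac{y o}{3} = \frac{o y}{3}$)
$\frac{1}{69537 - \left(32273 + W{\left(g{\left(-7,0 \right)},-60 \right)}\right)} = \frac{1}{69537 - \left(32273 + \frac{1}{3} \left(-60\right) 2 \cdot 0\right)} = \frac{1}{69537 - \left(32273 + \frac{1}{3} \left(-60\right) 0\right)} = \frac{1}{69537 - 32273} = \frac{1}{37264}$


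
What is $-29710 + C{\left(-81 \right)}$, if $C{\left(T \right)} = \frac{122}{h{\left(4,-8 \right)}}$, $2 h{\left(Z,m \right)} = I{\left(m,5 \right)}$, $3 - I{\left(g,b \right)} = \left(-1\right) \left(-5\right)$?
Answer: $-29832$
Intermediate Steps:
$I{\left(g,b \right)} = -2$ ($I{\left(g,b \right)} = 3 - \left(-1\right) \left(-5\right) = 3 - 5 = -2$)
$h{\left(Z,m \right)} = -1$ ($h{\left(Z,m \right)} = \frac{1}{2} \left(-2\right) = -1$)
$C{\left(T \right)} = -122$ ($C{\left(T \right)} = \frac{122}{-1} = 122 \left(-1\right) = -122$)
$-29710 + C{\left(-81 \right)} = -29710 - 122 = -29832$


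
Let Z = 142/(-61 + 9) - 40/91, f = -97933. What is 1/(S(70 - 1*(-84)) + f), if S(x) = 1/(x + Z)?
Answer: -27451/2688358601 ≈ -1.0211e-5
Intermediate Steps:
Z = -577/182 (Z = 142/(-52) - 40*1/91 = 142*(-1/52) - 40/91 = -71/26 - 40/91 = -577/182 ≈ -3.1703)
S(x) = 1/(-577/182 + x) (S(x) = 1/(x - 577/182) = 1/(-577/182 + x))
1/(S(70 - 1*(-84)) + f) = 1/(182/(-577 + 182*(70 - 1*(-84))) - 97933) = 1/(182/(-577 + 182*(70 + 84)) - 97933) = 1/(182/(-577 + 182*154) - 97933) = 1/(182/(-577 + 28028) - 97933) = 1/(182/27451 - 97933) = 1/(-2688358601/27451) = -27451/2688358601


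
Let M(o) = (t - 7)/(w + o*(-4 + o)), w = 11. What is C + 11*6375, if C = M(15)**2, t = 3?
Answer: 135762001/1936 ≈ 70125.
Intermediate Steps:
M(o) = -4/(11 + o*(-4 + o)) (M(o) = (3 - 7)/(11 + o*(-4 + o)) = -4/(11 + o*(-4 + o)))
C = 1/1936 (C = (-4/(11 + 15**2 - 4*15))**2 = (-4/(11 + 225 - 60))**2 = (-4/176)**2 = (-4*1/176)**2 = (-1/44)**2 = 1/1936 ≈ 0.00051653)
C + 11*6375 = 1/1936 + 11*6375 = 1/1936 + 70125 = 135762001/1936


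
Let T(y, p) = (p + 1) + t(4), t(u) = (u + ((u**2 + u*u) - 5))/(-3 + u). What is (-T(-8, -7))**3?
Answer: -15625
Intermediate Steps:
t(u) = (-5 + u + 2*u**2)/(-3 + u) (t(u) = (u + ((u**2 + u**2) - 5))/(-3 + u) = (u + (2*u**2 - 5))/(-3 + u) = (u + (-5 + 2*u**2))/(-3 + u) = (-5 + u + 2*u**2)/(-3 + u))
T(y, p) = 32 + p (T(y, p) = (p + 1) + (-5 + 4 + 2*4**2)/(-3 + 4) = (1 + p) + (-5 + 4 + 2*16)/1 = (1 + p) + 1*(-5 + 4 + 32) = (1 + p) + 1*31 = (1 + p) + 31 = 32 + p)
(-T(-8, -7))**3 = (-(32 - 7))**3 = (-1*25)**3 = (-25)**3 = -15625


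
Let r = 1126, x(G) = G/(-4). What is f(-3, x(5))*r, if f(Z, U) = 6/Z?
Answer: -2252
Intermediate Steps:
x(G) = -G/4 (x(G) = G*(-1/4) = -G/4)
f(-3, x(5))*r = (6/(-3))*1126 = (6*(-1/3))*1126 = -2*1126 = -2252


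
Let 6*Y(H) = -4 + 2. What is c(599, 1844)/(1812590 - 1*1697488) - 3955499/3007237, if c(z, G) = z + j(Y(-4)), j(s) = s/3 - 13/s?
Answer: -4080308065465/3115250938566 ≈ -1.3098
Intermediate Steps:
Y(H) = -⅓ (Y(H) = (-4 + 2)/6 = (⅙)*(-2) = -⅓)
j(s) = -13/s + s/3 (j(s) = s*(⅓) - 13/s = s/3 - 13/s = -13/s + s/3)
c(z, G) = 350/9 + z (c(z, G) = z + (-13/(-⅓) + (⅓)*(-⅓)) = z + (-13*(-3) - ⅑) = z + (39 - ⅑) = z + 350/9 = 350/9 + z)
c(599, 1844)/(1812590 - 1*1697488) - 3955499/3007237 = (350/9 + 599)/(1812590 - 1*1697488) - 3955499/3007237 = 5741/(9*(1812590 - 1697488)) - 3955499*1/3007237 = (5741/9)/115102 - 3955499/3007237 = (5741/9)*(1/115102) - 3955499/3007237 = 5741/1035918 - 3955499/3007237 = -4080308065465/3115250938566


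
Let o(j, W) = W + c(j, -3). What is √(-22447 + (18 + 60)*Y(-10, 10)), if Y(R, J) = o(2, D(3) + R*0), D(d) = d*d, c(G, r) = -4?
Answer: I*√22057 ≈ 148.52*I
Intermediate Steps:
D(d) = d²
o(j, W) = -4 + W (o(j, W) = W - 4 = -4 + W)
Y(R, J) = 5 (Y(R, J) = -4 + (3² + R*0) = -4 + (9 + 0) = -4 + 9 = 5)
√(-22447 + (18 + 60)*Y(-10, 10)) = √(-22447 + (18 + 60)*5) = √(-22447 + 78*5) = √(-22447 + 390) = √(-22057) = I*√22057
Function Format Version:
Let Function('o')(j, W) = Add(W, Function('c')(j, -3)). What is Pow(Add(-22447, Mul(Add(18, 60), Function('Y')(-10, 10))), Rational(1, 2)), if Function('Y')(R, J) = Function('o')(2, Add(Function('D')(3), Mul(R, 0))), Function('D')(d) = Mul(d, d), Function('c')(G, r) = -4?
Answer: Mul(I, Pow(22057, Rational(1, 2))) ≈ Mul(148.52, I)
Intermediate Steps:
Function('D')(d) = Pow(d, 2)
Function('o')(j, W) = Add(-4, W) (Function('o')(j, W) = Add(W, -4) = Add(-4, W))
Function('Y')(R, J) = 5 (Function('Y')(R, J) = Add(-4, Add(Pow(3, 2), Mul(R, 0))) = Add(-4, Add(9, 0)) = Add(-4, 9) = 5)
Pow(Add(-22447, Mul(Add(18, 60), Function('Y')(-10, 10))), Rational(1, 2)) = Pow(Add(-22447, Mul(Add(18, 60), 5)), Rational(1, 2)) = Pow(Add(-22447, Mul(78, 5)), Rational(1, 2)) = Pow(Add(-22447, 390), Rational(1, 2)) = Pow(-22057, Rational(1, 2)) = Mul(I, Pow(22057, Rational(1, 2)))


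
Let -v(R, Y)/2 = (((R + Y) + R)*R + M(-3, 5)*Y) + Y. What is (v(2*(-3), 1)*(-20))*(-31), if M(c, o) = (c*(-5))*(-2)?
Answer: -45880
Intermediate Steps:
M(c, o) = 10*c (M(c, o) = -5*c*(-2) = 10*c)
v(R, Y) = 58*Y - 2*R*(Y + 2*R) (v(R, Y) = -2*((((R + Y) + R)*R + (10*(-3))*Y) + Y) = -2*(((Y + 2*R)*R - 30*Y) + Y) = -2*((R*(Y + 2*R) - 30*Y) + Y) = -2*((-30*Y + R*(Y + 2*R)) + Y) = -2*(-29*Y + R*(Y + 2*R)) = 58*Y - 2*R*(Y + 2*R))
(v(2*(-3), 1)*(-20))*(-31) = ((-4*(2*(-3))**2 + 58*1 - 2*2*(-3)*1)*(-20))*(-31) = ((-4*(-6)**2 + 58 - 2*(-6)*1)*(-20))*(-31) = ((-4*36 + 58 + 12)*(-20))*(-31) = ((-144 + 58 + 12)*(-20))*(-31) = -74*(-20)*(-31) = 1480*(-31) = -45880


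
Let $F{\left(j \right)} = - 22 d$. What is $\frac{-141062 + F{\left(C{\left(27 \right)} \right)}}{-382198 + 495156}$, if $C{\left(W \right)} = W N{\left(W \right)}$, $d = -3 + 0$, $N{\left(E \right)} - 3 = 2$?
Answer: $- \frac{70498}{56479} \approx -1.2482$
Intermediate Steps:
$N{\left(E \right)} = 5$ ($N{\left(E \right)} = 3 + 2 = 5$)
$d = -3$
$C{\left(W \right)} = 5 W$ ($C{\left(W \right)} = W 5 = 5 W$)
$F{\left(j \right)} = 66$ ($F{\left(j \right)} = \left(-22\right) \left(-3\right) = 66$)
$\frac{-141062 + F{\left(C{\left(27 \right)} \right)}}{-382198 + 495156} = \frac{-141062 + 66}{-382198 + 495156} = - \frac{140996}{112958} = \left(-140996\right) \frac{1}{112958} = - \frac{70498}{56479}$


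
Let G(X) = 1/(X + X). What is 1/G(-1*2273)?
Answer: -4546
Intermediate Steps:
G(X) = 1/(2*X)
1/G(-1*2273) = 1/(1/(2*((-1*2273)))) = 1/((½)/(-2273)) = 1/((½)*(-1/2273)) = 1/(-1/4546) = -4546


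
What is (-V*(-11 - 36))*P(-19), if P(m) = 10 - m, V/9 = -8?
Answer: -98136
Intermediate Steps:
V = -72 (V = 9*(-8) = -72)
(-V*(-11 - 36))*P(-19) = (-(-72)*(-11 - 36))*(10 - 1*(-19)) = (-(-72)*(-47))*(10 + 19) = -1*3384*29 = -3384*29 = -98136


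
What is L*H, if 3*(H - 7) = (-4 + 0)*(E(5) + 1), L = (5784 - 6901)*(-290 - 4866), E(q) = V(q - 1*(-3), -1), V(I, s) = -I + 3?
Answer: 213092324/3 ≈ 7.1031e+7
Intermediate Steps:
V(I, s) = 3 - I
E(q) = -q (E(q) = 3 - (q - 1*(-3)) = 3 - (q + 3) = 3 - (3 + q) = 3 + (-3 - q) = -q)
L = 5759252 (L = -1117*(-5156) = 5759252)
H = 37/3 (H = 7 + ((-4 + 0)*(-1*5 + 1))/3 = 7 + (-4*(-5 + 1))/3 = 7 + (-4*(-4))/3 = 7 + (⅓)*16 = 7 + 16/3 = 37/3 ≈ 12.333)
L*H = 5759252*(37/3) = 213092324/3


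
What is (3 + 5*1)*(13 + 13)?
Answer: 208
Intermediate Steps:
(3 + 5*1)*(13 + 13) = (3 + 5)*26 = 8*26 = 208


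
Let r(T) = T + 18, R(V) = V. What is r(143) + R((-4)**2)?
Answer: 177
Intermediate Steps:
r(T) = 18 + T
r(143) + R((-4)**2) = (18 + 143) + (-4)**2 = 161 + 16 = 177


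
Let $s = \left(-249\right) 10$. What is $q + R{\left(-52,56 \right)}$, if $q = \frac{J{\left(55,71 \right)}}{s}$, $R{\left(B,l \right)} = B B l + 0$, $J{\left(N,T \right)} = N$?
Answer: $\frac{75409141}{498} \approx 1.5142 \cdot 10^{5}$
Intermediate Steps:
$s = -2490$
$R{\left(B,l \right)} = l B^{2}$ ($R{\left(B,l \right)} = B^{2} l + 0 = l B^{2} + 0 = l B^{2}$)
$q = - \frac{11}{498}$ ($q = \frac{55}{-2490} = 55 \left(- \frac{1}{2490}\right) = - \frac{11}{498} \approx -0.022088$)
$q + R{\left(-52,56 \right)} = - \frac{11}{498} + 56 \left(-52\right)^{2} = - \frac{11}{498} + 56 \cdot 2704 = - \frac{11}{498} + 151424 = \frac{75409141}{498}$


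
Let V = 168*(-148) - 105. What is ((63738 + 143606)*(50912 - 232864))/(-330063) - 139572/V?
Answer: 314014309477636/2747114349 ≈ 1.1431e+5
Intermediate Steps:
V = -24969 (V = -24864 - 105 = -24969)
((63738 + 143606)*(50912 - 232864))/(-330063) - 139572/V = ((63738 + 143606)*(50912 - 232864))/(-330063) - 139572/(-24969) = (207344*(-181952))*(-1/330063) - 139572*(-1/24969) = -37726655488*(-1/330063) + 46524/8323 = 37726655488/330063 + 46524/8323 = 314014309477636/2747114349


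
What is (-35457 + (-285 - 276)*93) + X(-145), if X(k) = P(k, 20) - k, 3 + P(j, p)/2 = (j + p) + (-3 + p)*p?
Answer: -87061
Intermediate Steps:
P(j, p) = -6 + 2*j + 2*p + 2*p*(-3 + p) (P(j, p) = -6 + 2*((j + p) + (-3 + p)*p) = -6 + 2*((j + p) + p*(-3 + p)) = -6 + 2*(j + p + p*(-3 + p)) = -6 + (2*j + 2*p + 2*p*(-3 + p)) = -6 + 2*j + 2*p + 2*p*(-3 + p))
X(k) = 714 + k (X(k) = (-6 - 4*20 + 2*k + 2*20**2) - k = (-6 - 80 + 2*k + 2*400) - k = (-6 - 80 + 2*k + 800) - k = (714 + 2*k) - k = 714 + k)
(-35457 + (-285 - 276)*93) + X(-145) = (-35457 + (-285 - 276)*93) + (714 - 145) = (-35457 - 561*93) + 569 = (-35457 - 52173) + 569 = -87630 + 569 = -87061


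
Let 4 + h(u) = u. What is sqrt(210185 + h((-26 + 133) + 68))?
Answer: 2*sqrt(52589) ≈ 458.65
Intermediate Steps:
h(u) = -4 + u
sqrt(210185 + h((-26 + 133) + 68)) = sqrt(210185 + (-4 + ((-26 + 133) + 68))) = sqrt(210185 + (-4 + (107 + 68))) = sqrt(210185 + (-4 + 175)) = sqrt(210185 + 171) = sqrt(210356) = 2*sqrt(52589)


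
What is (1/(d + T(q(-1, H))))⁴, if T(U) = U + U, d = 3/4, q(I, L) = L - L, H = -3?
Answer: 256/81 ≈ 3.1605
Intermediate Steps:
q(I, L) = 0
d = ¾ (d = 3*(¼) = ¾ ≈ 0.75000)
T(U) = 2*U
(1/(d + T(q(-1, H))))⁴ = (1/(¾ + 2*0))⁴ = (1/(¾ + 0))⁴ = (1/(¾))⁴ = (4/3)⁴ = 256/81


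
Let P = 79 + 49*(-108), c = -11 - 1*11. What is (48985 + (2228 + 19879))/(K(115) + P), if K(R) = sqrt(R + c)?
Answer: -92650649/6793819 - 17773*sqrt(93)/6793819 ≈ -13.663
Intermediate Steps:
c = -22 (c = -11 - 11 = -22)
P = -5213 (P = 79 - 5292 = -5213)
K(R) = sqrt(-22 + R) (K(R) = sqrt(R - 22) = sqrt(-22 + R))
(48985 + (2228 + 19879))/(K(115) + P) = (48985 + (2228 + 19879))/(sqrt(-22 + 115) - 5213) = (48985 + 22107)/(sqrt(93) - 5213) = 71092/(-5213 + sqrt(93))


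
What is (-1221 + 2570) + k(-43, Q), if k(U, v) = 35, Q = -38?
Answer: 1384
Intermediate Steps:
(-1221 + 2570) + k(-43, Q) = (-1221 + 2570) + 35 = 1349 + 35 = 1384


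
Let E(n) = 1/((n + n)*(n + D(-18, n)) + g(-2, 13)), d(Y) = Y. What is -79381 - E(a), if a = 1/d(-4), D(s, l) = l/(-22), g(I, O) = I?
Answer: -26274935/331 ≈ -79381.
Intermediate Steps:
D(s, l) = -l/22 (D(s, l) = l*(-1/22) = -l/22)
a = -¼ (a = 1/(-4) = -¼ ≈ -0.25000)
E(n) = 1/(-2 + 21*n²/11) (E(n) = 1/((n + n)*(n - n/22) - 2) = 1/((2*n)*(21*n/22) - 2) = 1/(21*n²/11 - 2) = 1/(-2 + 21*n²/11))
-79381 - E(a) = -79381 - 11/(-22 + 21*(-¼)²) = -79381 - 11/(-22 + 21*(1/16)) = -79381 - 11/(-22 + 21/16) = -79381 - 11/(-331/16) = -79381 - 11*(-16)/331 = -79381 - 1*(-176/331) = -79381 + 176/331 = -26274935/331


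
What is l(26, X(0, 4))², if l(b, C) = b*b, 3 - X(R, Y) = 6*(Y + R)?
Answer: 456976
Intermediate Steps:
X(R, Y) = 3 - 6*R - 6*Y (X(R, Y) = 3 - 6*(Y + R) = 3 - 6*(R + Y) = 3 - (6*R + 6*Y) = 3 + (-6*R - 6*Y) = 3 - 6*R - 6*Y)
l(b, C) = b²
l(26, X(0, 4))² = (26²)² = 676² = 456976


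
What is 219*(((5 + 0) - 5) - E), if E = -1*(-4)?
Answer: -876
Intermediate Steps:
E = 4
219*(((5 + 0) - 5) - E) = 219*(((5 + 0) - 5) - 1*4) = 219*((5 - 5) - 4) = 219*(0 - 4) = 219*(-4) = -876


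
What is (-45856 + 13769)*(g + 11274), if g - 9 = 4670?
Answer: -511883911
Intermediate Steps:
g = 4679 (g = 9 + 4670 = 4679)
(-45856 + 13769)*(g + 11274) = (-45856 + 13769)*(4679 + 11274) = -32087*15953 = -511883911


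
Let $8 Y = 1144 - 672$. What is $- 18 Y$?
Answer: $-1062$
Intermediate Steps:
$Y = 59$ ($Y = \frac{1144 - 672}{8} = \frac{1}{8} \cdot 472 = 59$)
$- 18 Y = \left(-18\right) 59 = -1062$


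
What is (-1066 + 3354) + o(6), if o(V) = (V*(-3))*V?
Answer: 2180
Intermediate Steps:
o(V) = -3*V² (o(V) = (-3*V)*V = -3*V²)
(-1066 + 3354) + o(6) = (-1066 + 3354) - 3*6² = 2288 - 3*36 = 2288 - 108 = 2180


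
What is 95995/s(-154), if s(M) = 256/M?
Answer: -7391615/128 ≈ -57747.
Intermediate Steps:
95995/s(-154) = 95995/((256/(-154))) = 95995/((256*(-1/154))) = 95995/(-128/77) = 95995*(-77/128) = -7391615/128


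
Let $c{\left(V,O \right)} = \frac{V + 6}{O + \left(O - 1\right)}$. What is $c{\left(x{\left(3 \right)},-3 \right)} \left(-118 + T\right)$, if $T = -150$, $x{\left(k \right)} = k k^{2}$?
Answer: $\frac{8844}{7} \approx 1263.4$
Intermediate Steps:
$x{\left(k \right)} = k^{3}$
$c{\left(V,O \right)} = \frac{6 + V}{-1 + 2 O}$ ($c{\left(V,O \right)} = \frac{6 + V}{O + \left(-1 + O\right)} = \frac{6 + V}{-1 + 2 O}$)
$c{\left(x{\left(3 \right)},-3 \right)} \left(-118 + T\right) = \frac{6 + 3^{3}}{-1 + 2 \left(-3\right)} \left(-118 - 150\right) = \frac{6 + 27}{-1 - 6} \left(-268\right) = \frac{1}{-7} \cdot 33 \left(-268\right) = \left(- \frac{1}{7}\right) 33 \left(-268\right) = \left(- \frac{33}{7}\right) \left(-268\right) = \frac{8844}{7}$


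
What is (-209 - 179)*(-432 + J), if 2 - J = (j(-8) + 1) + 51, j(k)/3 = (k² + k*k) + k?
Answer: 326696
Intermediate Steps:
j(k) = 3*k + 6*k² (j(k) = 3*((k² + k*k) + k) = 3*((k² + k²) + k) = 3*(2*k² + k) = 3*(k + 2*k²) = 3*k + 6*k²)
J = -410 (J = 2 - ((3*(-8)*(1 + 2*(-8)) + 1) + 51) = 2 - ((3*(-8)*(1 - 16) + 1) + 51) = 2 - ((3*(-8)*(-15) + 1) + 51) = 2 - ((360 + 1) + 51) = 2 - (361 + 51) = 2 - 1*412 = 2 - 412 = -410)
(-209 - 179)*(-432 + J) = (-209 - 179)*(-432 - 410) = -388*(-842) = 326696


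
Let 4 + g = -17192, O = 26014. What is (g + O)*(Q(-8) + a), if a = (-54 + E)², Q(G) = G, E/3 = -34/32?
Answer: 3682295393/128 ≈ 2.8768e+7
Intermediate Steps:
E = -51/16 (E = 3*(-34/32) = 3*(-34*1/32) = 3*(-17/16) = -51/16 ≈ -3.1875)
g = -17196 (g = -4 - 17192 = -17196)
a = 837225/256 (a = (-54 - 51/16)² = (-915/16)² = 837225/256 ≈ 3270.4)
(g + O)*(Q(-8) + a) = (-17196 + 26014)*(-8 + 837225/256) = 8818*(835177/256) = 3682295393/128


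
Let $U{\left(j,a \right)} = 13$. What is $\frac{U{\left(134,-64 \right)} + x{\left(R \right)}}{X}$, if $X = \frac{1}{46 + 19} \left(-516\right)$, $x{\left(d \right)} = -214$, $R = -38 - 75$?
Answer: $\frac{4355}{172} \approx 25.32$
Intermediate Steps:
$R = -113$
$X = - \frac{516}{65}$ ($X = \frac{1}{65} \left(-516\right) = - \frac{516}{65} \approx -7.9385$)
$\frac{U{\left(134,-64 \right)} + x{\left(R \right)}}{X} = \frac{13 - 214}{- \frac{516}{65}} = \left(-201\right) \left(- \frac{65}{516}\right) = \frac{4355}{172}$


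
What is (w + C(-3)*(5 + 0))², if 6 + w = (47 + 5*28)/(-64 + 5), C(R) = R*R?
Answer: 4468996/3481 ≈ 1283.8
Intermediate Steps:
C(R) = R²
w = -541/59 (w = -6 + (47 + 5*28)/(-64 + 5) = -6 + (47 + 140)/(-59) = -6 + 187*(-1/59) = -6 - 187/59 = -541/59 ≈ -9.1695)
(w + C(-3)*(5 + 0))² = (-541/59 + (-3)²*(5 + 0))² = (-541/59 + 9*5)² = (-541/59 + 45)² = (2114/59)² = 4468996/3481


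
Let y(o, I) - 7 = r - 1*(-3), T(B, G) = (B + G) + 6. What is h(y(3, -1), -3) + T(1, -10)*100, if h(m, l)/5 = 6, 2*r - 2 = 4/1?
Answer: -270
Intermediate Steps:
T(B, G) = 6 + B + G
r = 3 (r = 1 + (4/1)/2 = 1 + (4*1)/2 = 1 + (1/2)*4 = 1 + 2 = 3)
y(o, I) = 13 (y(o, I) = 7 + (3 - 1*(-3)) = 7 + (3 + 3) = 7 + 6 = 13)
h(m, l) = 30 (h(m, l) = 5*6 = 30)
h(y(3, -1), -3) + T(1, -10)*100 = 30 + (6 + 1 - 10)*100 = 30 - 3*100 = 30 - 300 = -270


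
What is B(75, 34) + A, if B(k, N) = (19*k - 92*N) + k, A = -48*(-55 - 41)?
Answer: 2980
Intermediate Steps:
A = 4608 (A = -48*(-96) = 4608)
B(k, N) = -92*N + 20*k (B(k, N) = (-92*N + 19*k) + k = -92*N + 20*k)
B(75, 34) + A = (-92*34 + 20*75) + 4608 = (-3128 + 1500) + 4608 = -1628 + 4608 = 2980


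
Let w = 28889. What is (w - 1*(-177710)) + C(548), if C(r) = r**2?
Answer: 506903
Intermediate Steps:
(w - 1*(-177710)) + C(548) = (28889 - 1*(-177710)) + 548**2 = (28889 + 177710) + 300304 = 206599 + 300304 = 506903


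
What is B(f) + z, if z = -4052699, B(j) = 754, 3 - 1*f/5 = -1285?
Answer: -4051945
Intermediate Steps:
f = 6440 (f = 15 - 5*(-1285) = 15 + 6425 = 6440)
B(f) + z = 754 - 4052699 = -4051945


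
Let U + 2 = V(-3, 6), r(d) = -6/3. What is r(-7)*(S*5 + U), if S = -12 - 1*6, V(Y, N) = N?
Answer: 172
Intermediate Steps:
r(d) = -2 (r(d) = -6*⅓ = -2)
S = -18 (S = -12 - 6 = -18)
U = 4 (U = -2 + 6 = 4)
r(-7)*(S*5 + U) = -2*(-18*5 + 4) = -2*(-90 + 4) = -2*(-86) = 172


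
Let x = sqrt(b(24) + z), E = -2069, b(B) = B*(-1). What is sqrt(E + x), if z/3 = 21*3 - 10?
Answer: sqrt(-2069 + 3*sqrt(15)) ≈ 45.358*I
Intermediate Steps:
b(B) = -B
z = 159 (z = 3*(21*3 - 10) = 3*(63 - 10) = 3*53 = 159)
x = 3*sqrt(15) (x = sqrt(-1*24 + 159) = sqrt(-24 + 159) = sqrt(135) = 3*sqrt(15) ≈ 11.619)
sqrt(E + x) = sqrt(-2069 + 3*sqrt(15))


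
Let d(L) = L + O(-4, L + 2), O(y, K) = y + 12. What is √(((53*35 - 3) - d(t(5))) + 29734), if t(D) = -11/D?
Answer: √789505/5 ≈ 177.71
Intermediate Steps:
O(y, K) = 12 + y
d(L) = 8 + L (d(L) = L + (12 - 4) = L + 8 = 8 + L)
√(((53*35 - 3) - d(t(5))) + 29734) = √(((53*35 - 3) - (8 - 11/5)) + 29734) = √(((1855 - 3) - (8 - 11*⅕)) + 29734) = √((1852 - (8 - 11/5)) + 29734) = √((1852 - 1*29/5) + 29734) = √((1852 - 29/5) + 29734) = √(9231/5 + 29734) = √(157901/5) = √789505/5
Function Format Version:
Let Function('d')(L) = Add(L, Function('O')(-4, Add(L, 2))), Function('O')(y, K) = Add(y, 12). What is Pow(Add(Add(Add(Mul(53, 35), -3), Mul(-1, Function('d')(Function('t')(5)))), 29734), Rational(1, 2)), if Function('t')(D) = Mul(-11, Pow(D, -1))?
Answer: Mul(Rational(1, 5), Pow(789505, Rational(1, 2))) ≈ 177.71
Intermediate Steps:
Function('O')(y, K) = Add(12, y)
Function('d')(L) = Add(8, L) (Function('d')(L) = Add(L, Add(12, -4)) = Add(L, 8) = Add(8, L))
Pow(Add(Add(Add(Mul(53, 35), -3), Mul(-1, Function('d')(Function('t')(5)))), 29734), Rational(1, 2)) = Pow(Add(Add(Add(Mul(53, 35), -3), Mul(-1, Add(8, Mul(-11, Pow(5, -1))))), 29734), Rational(1, 2)) = Pow(Add(Add(Add(1855, -3), Mul(-1, Add(8, Mul(-11, Rational(1, 5))))), 29734), Rational(1, 2)) = Pow(Add(Add(1852, Mul(-1, Add(8, Rational(-11, 5)))), 29734), Rational(1, 2)) = Pow(Add(Add(1852, Mul(-1, Rational(29, 5))), 29734), Rational(1, 2)) = Pow(Add(Add(1852, Rational(-29, 5)), 29734), Rational(1, 2)) = Pow(Add(Rational(9231, 5), 29734), Rational(1, 2)) = Pow(Rational(157901, 5), Rational(1, 2)) = Mul(Rational(1, 5), Pow(789505, Rational(1, 2)))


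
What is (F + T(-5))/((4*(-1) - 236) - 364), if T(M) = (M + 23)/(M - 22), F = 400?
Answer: -599/906 ≈ -0.66115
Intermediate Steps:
T(M) = (23 + M)/(-22 + M)
(F + T(-5))/((4*(-1) - 236) - 364) = (400 + (23 - 5)/(-22 - 5))/((4*(-1) - 236) - 364) = (400 + 18/(-27))/((-4 - 236) - 364) = (400 - 1/27*18)/(-240 - 364) = (400 - ⅔)/(-604) = (1198/3)*(-1/604) = -599/906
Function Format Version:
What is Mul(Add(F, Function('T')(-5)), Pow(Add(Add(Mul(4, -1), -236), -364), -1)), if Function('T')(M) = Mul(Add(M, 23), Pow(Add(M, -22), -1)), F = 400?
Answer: Rational(-599, 906) ≈ -0.66115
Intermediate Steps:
Function('T')(M) = Mul(Pow(Add(-22, M), -1), Add(23, M)) (Function('T')(M) = Mul(Add(23, M), Pow(Add(-22, M), -1)) = Mul(Pow(Add(-22, M), -1), Add(23, M)))
Mul(Add(F, Function('T')(-5)), Pow(Add(Add(Mul(4, -1), -236), -364), -1)) = Mul(Add(400, Mul(Pow(Add(-22, -5), -1), Add(23, -5))), Pow(Add(Add(Mul(4, -1), -236), -364), -1)) = Mul(Add(400, Mul(Pow(-27, -1), 18)), Pow(Add(Add(-4, -236), -364), -1)) = Mul(Add(400, Mul(Rational(-1, 27), 18)), Pow(Add(-240, -364), -1)) = Mul(Add(400, Rational(-2, 3)), Pow(-604, -1)) = Mul(Rational(1198, 3), Rational(-1, 604)) = Rational(-599, 906)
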